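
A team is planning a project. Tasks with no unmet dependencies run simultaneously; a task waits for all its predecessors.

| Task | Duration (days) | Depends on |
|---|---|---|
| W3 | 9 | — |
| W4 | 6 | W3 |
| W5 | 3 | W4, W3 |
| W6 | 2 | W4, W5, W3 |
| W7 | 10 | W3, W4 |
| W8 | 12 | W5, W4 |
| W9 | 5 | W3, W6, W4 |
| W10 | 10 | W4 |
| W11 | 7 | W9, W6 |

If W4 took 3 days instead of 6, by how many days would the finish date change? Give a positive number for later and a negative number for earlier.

-3

Critical path before the change: W3→W4→W5→W6→W9→W11 = 9+6+3+2+5+7 = 32 giving 32 days.
W4 is on the critical path; changing it to 3 makes that path 29 days.
The critical path is still W3→W4→W5→W6→W9→W11; finish is now 29 days.
Change in finish: 29 − 32 = -3 days.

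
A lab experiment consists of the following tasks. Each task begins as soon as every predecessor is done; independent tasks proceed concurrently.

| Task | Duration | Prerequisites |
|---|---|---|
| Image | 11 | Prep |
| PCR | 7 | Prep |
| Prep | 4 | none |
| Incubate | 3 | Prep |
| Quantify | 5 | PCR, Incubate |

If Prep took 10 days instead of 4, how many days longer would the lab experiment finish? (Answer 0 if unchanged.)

6

Critical path before the change: Prep→PCR→Quantify = 4+7+5 = 16 giving 16 days.
Prep lies on that path, so at 10 days the path becomes 22 days.
That remains the longest chain; total 22 days.
Change in finish: 22 − 16 = +6 days.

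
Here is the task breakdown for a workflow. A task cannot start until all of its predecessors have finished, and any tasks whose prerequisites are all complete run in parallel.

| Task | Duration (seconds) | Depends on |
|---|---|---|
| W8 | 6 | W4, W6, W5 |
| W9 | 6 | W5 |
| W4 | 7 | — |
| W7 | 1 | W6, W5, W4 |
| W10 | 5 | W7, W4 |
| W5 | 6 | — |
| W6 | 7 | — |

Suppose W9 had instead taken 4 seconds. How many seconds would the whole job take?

As given, the longest chain is W4→W7→W10 = 7+1+5 = 13, so the finish is 13 seconds.
W9 has 1 second of float (longest path through it is 12).
That remains the longest chain; total 13 seconds.

13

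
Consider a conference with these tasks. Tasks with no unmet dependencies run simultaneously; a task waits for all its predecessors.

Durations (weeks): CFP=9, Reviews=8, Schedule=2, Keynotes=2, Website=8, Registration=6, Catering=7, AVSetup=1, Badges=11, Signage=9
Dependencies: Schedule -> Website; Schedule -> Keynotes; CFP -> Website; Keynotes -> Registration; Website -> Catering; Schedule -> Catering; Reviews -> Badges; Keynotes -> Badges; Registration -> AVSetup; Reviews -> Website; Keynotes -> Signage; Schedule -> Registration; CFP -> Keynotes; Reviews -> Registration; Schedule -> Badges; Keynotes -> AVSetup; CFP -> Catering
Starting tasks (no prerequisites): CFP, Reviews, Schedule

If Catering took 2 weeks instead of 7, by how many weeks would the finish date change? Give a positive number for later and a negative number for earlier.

Actual critical path: CFP→Website→Catering = 9+8+7 = 24 ⇒ 24 weeks.
Since Catering is critical, the -5 change carries straight to that chain (now 19 weeks).
New critical path: CFP→Keynotes→Badges = 9+2+11 = 22 ⇒ 22 weeks.
Change in finish: 22 − 24 = -2 weeks.

-2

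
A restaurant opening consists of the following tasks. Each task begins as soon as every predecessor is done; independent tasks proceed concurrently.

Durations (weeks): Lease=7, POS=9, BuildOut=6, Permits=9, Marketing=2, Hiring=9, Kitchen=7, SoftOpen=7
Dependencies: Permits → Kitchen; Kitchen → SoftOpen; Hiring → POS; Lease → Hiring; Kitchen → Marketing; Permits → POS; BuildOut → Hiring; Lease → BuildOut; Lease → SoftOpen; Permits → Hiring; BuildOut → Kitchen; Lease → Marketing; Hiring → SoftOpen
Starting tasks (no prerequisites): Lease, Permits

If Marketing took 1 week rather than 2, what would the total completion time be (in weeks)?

The binding path is Lease→BuildOut→Hiring→POS = 7+6+9+9 = 31; finish at 31 weeks.
Marketing is off the critical path — its longest chain is 22 weeks, giving 9 of slack.
That remains the longest chain; total 31 weeks.

31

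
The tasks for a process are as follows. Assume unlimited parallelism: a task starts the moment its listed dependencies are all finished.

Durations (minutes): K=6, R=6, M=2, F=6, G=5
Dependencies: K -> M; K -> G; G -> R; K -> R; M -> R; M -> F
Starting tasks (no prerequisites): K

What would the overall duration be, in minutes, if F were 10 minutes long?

18

The binding path is K→G→R = 6+5+6 = 17; finish at 17 minutes.
The longest path through F is only 14 minutes, so F has float 3.
New critical path: K→M→F = 6+2+10 = 18 ⇒ 18 minutes.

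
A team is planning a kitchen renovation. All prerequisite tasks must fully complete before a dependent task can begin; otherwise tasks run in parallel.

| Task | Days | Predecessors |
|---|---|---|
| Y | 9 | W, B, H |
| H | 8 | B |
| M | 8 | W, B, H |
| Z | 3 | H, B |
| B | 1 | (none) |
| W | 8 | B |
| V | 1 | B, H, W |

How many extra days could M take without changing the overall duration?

Critical path: B→H→Y = 1+8+9 = 18, so the finish is 18 days.
M finishes as early as 17 and must finish by 18.
Float = 18 − 17 = 1.

1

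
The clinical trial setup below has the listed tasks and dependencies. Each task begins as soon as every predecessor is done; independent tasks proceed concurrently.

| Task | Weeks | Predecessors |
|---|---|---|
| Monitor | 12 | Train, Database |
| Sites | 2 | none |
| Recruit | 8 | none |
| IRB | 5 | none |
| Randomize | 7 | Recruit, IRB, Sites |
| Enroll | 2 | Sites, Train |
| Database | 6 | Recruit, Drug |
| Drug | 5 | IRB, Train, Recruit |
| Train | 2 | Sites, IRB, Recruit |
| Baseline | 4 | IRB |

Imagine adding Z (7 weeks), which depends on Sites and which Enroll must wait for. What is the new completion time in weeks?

Originally the plan takes 33 weeks.
With Z inserted, Enroll now waits for max(Sites, Train, Z).
New critical path: Recruit→Train→Drug→Database→Monitor = 8+2+5+6+12 = 33 ⇒ 33 weeks.

33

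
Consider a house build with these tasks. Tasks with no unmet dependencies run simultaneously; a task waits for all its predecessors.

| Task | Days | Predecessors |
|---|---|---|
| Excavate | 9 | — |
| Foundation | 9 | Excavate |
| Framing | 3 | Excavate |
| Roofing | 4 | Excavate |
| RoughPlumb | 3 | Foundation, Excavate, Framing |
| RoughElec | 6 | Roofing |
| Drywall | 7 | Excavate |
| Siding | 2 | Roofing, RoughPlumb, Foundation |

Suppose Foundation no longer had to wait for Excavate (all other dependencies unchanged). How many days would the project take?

19

Original critical path: Excavate→Foundation→RoughPlumb→Siding = 9+9+3+2 = 23 ⇒ 23 days.
Without Excavate→Foundation, Foundation's earliest start moves from 9 to 0.
The longest chain is now Excavate→Roofing→RoughElec = 9+4+6 = 19, so the project takes 19 days.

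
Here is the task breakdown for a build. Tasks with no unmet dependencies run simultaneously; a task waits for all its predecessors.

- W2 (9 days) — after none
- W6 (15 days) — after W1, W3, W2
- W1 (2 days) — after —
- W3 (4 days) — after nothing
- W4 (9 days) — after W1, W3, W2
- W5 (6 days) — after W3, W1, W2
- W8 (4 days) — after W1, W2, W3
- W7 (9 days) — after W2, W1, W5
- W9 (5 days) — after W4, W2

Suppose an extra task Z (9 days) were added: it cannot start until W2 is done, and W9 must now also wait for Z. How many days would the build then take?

24

Originally the build takes 24 days.
With Z inserted, W9 now waits for max(W4, W2, Z).
New critical path: W2→W5→W7 = 9+6+9 = 24 ⇒ 24 days.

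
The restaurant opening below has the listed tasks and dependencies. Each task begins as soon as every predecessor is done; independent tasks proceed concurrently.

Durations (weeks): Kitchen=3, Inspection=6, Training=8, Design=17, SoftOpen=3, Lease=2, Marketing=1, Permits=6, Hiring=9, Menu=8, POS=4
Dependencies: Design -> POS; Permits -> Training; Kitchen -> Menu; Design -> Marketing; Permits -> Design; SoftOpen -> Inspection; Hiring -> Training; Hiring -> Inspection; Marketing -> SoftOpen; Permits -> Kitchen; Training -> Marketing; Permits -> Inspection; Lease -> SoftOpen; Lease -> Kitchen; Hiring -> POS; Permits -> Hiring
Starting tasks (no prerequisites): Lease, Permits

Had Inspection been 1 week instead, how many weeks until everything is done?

The binding path is Permits→Design→Marketing→SoftOpen→Inspection = 6+17+1+3+6 = 33; finish at 33 weeks.
Inspection lies on that path, so at 1 week the path becomes 28 weeks.
The critical path is still Permits→Design→Marketing→SoftOpen→Inspection; finish is now 28 weeks.

28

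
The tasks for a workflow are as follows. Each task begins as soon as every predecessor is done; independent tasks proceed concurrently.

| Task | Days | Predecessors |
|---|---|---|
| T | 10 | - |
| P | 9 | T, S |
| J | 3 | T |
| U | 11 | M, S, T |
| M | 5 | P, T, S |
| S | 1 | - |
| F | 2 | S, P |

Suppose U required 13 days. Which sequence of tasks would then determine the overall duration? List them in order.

Critical path before the change: T→P→M→U = 10+9+5+11 = 35 giving 35 days.
U lies on that path, so at 13 days the path becomes 37 days.
That remains the longest chain; total 37 days.

T, P, M, U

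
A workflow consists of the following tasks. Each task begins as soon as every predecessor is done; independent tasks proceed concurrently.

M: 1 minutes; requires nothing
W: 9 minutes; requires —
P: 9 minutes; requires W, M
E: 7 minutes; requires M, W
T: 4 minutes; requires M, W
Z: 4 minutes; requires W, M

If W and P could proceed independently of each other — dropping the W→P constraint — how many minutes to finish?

16

Original critical path: W→P = 9+9 = 18 ⇒ 18 minutes.
Without W→P, P's earliest start moves from 9 to 1.
After: W→E = 9+7 = 16 → 16 minutes.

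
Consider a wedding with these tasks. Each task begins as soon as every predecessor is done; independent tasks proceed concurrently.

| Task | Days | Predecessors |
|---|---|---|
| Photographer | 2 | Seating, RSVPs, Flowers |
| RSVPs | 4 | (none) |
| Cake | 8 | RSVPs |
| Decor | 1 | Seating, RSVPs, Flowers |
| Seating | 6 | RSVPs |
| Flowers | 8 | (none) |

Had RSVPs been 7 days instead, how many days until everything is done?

Baseline: RSVPs→Cake = 4+8 = 12 → 12 days.
Since RSVPs is critical, the +3 change carries straight to that chain (now 15 days).
No other chain overtakes it, so the finish is 15 days.

15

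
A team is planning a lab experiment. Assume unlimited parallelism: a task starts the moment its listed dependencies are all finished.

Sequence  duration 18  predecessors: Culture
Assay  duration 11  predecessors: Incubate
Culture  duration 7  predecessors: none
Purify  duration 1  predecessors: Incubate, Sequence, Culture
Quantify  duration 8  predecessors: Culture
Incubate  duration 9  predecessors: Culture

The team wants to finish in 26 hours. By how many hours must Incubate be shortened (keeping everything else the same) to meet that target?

Current finish: 27 hours; target: 26.
Incubate is on every critical path, so each hour cut from Incubate cuts the finish by one (this holds down to a finish of 26).
Need 27 − 26 = 1 hour off Incubate → Incubate becomes 8 hours, finish becomes 26.

1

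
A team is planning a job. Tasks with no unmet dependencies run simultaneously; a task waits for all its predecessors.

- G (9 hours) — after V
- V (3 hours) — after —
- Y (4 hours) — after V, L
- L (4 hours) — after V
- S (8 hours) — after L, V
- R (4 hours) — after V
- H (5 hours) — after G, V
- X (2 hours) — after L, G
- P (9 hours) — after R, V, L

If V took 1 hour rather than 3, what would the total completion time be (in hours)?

15

Baseline: V→G→H = 3+9+5 = 17 → 17 hours.
V is on the critical path; changing it to 1 makes that path 15 hours.
The critical path is still V→G→H; finish is now 15 hours.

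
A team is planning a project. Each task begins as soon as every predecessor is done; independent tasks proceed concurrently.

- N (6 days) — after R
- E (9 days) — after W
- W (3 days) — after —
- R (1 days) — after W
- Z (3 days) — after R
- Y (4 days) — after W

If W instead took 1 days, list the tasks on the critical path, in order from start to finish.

W, E

Baseline: W→E = 3+9 = 12 → 12 days.
W is on the critical path; changing it to 1 makes that path 10 days.
The critical path is still W→E; finish is now 10 days.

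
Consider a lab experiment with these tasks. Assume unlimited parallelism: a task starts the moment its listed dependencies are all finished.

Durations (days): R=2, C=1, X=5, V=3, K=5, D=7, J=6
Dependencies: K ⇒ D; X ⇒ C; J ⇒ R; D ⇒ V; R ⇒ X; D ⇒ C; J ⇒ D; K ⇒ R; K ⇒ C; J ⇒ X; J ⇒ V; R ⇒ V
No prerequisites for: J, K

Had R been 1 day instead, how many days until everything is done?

16

As given, the longest chain is J→D→V = 6+7+3 = 16, so the finish is 16 days.
The longest path through R is only 14 days, so R has float 2.
The critical path is still J→D→V; finish is now 16 days.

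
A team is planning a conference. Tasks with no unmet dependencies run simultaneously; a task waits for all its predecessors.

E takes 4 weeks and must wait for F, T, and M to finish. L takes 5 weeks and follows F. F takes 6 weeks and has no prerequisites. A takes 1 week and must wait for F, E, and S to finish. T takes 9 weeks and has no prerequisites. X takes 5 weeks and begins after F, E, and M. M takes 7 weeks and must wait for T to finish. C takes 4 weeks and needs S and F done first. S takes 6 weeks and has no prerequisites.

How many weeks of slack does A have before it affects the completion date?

4

The longest chain is T→M→E→X = 9+7+4+5 = 25; overall finish 25 weeks.
Longest path through A: 21 weeks (earliest finish 21, latest finish 25).
Float = 25 − 21 = 4.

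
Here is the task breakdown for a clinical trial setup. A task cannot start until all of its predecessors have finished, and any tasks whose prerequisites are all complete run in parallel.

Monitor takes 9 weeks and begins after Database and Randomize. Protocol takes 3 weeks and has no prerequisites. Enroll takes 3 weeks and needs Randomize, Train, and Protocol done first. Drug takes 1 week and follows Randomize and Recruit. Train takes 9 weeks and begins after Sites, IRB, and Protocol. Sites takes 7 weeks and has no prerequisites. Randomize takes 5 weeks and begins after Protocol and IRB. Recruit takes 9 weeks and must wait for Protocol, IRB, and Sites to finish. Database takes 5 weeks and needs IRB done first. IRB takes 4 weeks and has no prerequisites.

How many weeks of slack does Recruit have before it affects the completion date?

Critical path: Sites→Train→Enroll = 7+9+3 = 19, so the finish is 19 weeks.
The longest chain containing Recruit totals 17 weeks.
Float = 19 − 17 = 2.

2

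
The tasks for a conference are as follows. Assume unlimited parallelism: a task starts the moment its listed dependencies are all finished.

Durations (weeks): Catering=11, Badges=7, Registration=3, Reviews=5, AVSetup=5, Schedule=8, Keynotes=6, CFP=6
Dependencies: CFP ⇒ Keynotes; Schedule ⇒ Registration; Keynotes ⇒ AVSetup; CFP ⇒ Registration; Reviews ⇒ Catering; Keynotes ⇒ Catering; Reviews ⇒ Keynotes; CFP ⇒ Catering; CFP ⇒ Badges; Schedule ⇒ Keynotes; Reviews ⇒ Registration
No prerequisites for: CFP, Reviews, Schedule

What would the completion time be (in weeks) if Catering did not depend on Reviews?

Original critical path: Schedule→Keynotes→Catering = 8+6+11 = 25 ⇒ 25 weeks.
Dropping Reviews→Catering doesn't change Catering's earliest start (14); another predecessor still binds.
New critical path: Schedule→Keynotes→Catering = 8+6+11 = 25 ⇒ 25 weeks.

25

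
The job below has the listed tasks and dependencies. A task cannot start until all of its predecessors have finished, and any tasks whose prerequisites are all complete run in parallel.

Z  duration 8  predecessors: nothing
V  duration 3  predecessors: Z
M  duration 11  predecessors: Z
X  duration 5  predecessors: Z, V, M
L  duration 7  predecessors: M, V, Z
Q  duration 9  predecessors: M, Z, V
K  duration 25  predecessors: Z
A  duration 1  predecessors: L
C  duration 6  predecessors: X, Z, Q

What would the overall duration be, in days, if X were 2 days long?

34

As given, the longest chain is Z→M→Q→C = 8+11+9+6 = 34, so the finish is 34 days.
X is off the critical path — its longest chain is 30 days, giving 4 of slack.
No other chain overtakes it, so the finish is 34 days.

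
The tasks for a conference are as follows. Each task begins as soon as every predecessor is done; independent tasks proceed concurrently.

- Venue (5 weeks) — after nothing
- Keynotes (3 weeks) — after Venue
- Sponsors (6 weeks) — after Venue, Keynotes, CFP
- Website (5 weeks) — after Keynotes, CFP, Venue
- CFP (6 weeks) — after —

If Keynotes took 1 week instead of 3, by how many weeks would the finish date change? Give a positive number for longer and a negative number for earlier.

-2

As given, the longest chain is Venue→Keynotes→Sponsors = 5+3+6 = 14, so the finish is 14 weeks.
Since Keynotes is critical, the -2 change carries straight to that chain (now 12 weeks).
That remains the longest chain; total 12 weeks.
Change in finish: 12 − 14 = -2 weeks.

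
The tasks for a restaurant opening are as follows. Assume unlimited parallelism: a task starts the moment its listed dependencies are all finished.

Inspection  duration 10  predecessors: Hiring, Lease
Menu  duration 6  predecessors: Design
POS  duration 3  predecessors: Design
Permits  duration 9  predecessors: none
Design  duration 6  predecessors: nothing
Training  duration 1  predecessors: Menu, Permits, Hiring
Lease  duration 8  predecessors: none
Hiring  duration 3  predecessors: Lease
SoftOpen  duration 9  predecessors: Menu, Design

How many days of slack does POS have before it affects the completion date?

12

The longest chain is Lease→Hiring→Inspection = 8+3+10 = 21; overall finish 21 days.
Longest path through POS: 9 days (earliest finish 9, latest finish 21).
Float = 21 − 9 = 12.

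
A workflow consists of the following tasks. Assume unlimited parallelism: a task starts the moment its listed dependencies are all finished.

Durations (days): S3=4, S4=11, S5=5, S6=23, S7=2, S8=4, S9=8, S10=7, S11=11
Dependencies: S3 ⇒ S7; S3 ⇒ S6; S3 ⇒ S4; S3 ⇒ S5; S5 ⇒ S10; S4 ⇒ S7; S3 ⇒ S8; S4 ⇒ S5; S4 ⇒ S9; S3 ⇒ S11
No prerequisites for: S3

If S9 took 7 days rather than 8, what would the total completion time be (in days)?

27

Baseline: S3→S4→S5→S10 = 4+11+5+7 = 27 → 27 days.
S9 is off the critical path — its longest chain is 23 days, giving 4 of slack.
No other chain overtakes it, so the finish is 27 days.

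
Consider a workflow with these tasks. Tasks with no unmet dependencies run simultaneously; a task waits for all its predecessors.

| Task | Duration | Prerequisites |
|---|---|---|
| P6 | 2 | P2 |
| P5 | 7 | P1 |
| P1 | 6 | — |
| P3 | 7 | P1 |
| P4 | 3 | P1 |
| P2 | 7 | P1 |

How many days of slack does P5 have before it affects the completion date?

P1→P2→P6 = 6+7+2 = 15 sets the makespan at 15 days.
The longest chain containing P5 totals 13 days.
So P5 can slip 15 − 13 = 2 days.

2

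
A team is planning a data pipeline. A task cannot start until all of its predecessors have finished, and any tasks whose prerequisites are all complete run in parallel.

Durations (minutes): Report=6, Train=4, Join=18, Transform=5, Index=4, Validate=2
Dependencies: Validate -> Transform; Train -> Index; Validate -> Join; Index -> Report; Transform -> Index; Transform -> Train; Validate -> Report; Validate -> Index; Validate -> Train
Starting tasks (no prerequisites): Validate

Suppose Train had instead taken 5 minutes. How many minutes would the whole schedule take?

22

Critical path before the change: Validate→Transform→Train→Index→Report = 2+5+4+4+6 = 21 giving 21 minutes.
Since Train is critical, the +1 change carries straight to that chain (now 22 minutes).
That remains the longest chain; total 22 minutes.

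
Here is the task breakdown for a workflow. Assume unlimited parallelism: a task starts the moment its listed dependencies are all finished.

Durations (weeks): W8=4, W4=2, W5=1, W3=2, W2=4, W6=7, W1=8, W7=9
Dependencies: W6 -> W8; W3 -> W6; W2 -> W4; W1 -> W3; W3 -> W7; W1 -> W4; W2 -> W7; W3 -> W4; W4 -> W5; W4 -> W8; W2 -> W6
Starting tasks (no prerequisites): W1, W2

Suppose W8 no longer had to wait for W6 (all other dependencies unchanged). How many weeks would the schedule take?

Before: longest chain W1→W3→W6→W8 = 8+2+7+4 = 21, finish 21.
Without W6→W8, W8's earliest start moves from 17 to 12.
After: W1→W3→W7 = 8+2+9 = 19 → 19 weeks.

19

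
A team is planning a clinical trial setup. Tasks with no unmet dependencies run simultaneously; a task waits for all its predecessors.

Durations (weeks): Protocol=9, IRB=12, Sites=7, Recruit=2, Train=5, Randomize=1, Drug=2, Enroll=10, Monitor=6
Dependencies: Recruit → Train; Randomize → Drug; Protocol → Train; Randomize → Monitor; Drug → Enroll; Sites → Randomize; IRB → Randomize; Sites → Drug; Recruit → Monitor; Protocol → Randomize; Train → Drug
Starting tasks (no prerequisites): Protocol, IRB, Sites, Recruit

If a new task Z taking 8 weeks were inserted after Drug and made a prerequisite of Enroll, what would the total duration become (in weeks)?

Originally the schedule takes 26 weeks.
With Z inserted, Enroll now waits for max(Drug, Z).
New critical path: Protocol→Train→Drug→Z→Enroll = 9+5+2+8+10 = 34 ⇒ 34 weeks.

34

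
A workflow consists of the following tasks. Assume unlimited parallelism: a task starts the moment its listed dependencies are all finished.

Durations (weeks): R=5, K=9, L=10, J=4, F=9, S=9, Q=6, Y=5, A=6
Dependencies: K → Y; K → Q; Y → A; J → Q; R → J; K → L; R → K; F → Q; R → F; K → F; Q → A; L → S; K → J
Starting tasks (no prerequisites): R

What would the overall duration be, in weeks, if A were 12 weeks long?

Critical path before the change: R→K→F→Q→A = 5+9+9+6+6 = 35 giving 35 weeks.
A lies on that path, so at 12 weeks the path becomes 41 weeks.
That remains the longest chain; total 41 weeks.

41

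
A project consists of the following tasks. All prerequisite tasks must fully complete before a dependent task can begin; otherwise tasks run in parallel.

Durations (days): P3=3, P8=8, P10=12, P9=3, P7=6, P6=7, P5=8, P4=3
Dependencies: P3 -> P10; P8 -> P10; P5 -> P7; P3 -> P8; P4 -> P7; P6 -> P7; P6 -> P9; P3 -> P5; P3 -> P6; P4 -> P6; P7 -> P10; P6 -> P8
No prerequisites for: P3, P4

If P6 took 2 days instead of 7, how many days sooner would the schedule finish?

The binding path is P3→P6→P8→P10 = 3+7+8+12 = 30; finish at 30 days.
Since P6 is critical, the -5 change carries straight to that chain (now 25 days).
New critical path: P3→P5→P7→P10 = 3+8+6+12 = 29 ⇒ 29 days.
Change in finish: 29 − 30 = -1 days.

1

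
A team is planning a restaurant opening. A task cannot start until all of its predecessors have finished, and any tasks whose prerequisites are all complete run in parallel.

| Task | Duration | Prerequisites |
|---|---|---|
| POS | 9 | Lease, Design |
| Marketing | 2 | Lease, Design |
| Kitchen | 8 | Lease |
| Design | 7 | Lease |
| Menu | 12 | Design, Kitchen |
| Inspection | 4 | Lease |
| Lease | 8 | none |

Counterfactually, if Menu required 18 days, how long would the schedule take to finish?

The binding path is Lease→Kitchen→Menu = 8+8+12 = 28; finish at 28 days.
Menu is on the critical path; changing it to 18 makes that path 34 days.
No other chain overtakes it, so the finish is 34 days.

34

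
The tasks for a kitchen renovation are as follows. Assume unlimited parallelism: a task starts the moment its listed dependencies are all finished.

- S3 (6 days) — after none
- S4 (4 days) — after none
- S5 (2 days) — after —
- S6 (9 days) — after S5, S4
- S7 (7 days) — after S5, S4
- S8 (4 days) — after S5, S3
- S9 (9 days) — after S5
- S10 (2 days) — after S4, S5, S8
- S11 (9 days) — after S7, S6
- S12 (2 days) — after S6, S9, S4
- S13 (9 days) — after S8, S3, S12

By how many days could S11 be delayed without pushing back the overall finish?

2

S4→S6→S12→S13 = 4+9+2+9 = 24 sets the makespan at 24 days.
Longest path through S11: 22 days (earliest finish 22, latest finish 24).
Slack of S11 = 15 − 13 = 2 days.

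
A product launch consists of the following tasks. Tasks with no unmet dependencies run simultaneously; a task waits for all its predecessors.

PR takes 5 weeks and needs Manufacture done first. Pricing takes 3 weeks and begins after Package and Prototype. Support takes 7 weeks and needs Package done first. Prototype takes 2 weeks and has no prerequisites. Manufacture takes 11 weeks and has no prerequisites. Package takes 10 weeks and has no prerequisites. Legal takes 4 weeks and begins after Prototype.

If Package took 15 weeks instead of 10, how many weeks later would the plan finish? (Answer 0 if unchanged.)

Baseline: Package→Support = 10+7 = 17 → 17 weeks.
Package lies on that path, so at 15 weeks the path becomes 22 weeks.
The critical path is still Package→Support; finish is now 22 weeks.
Change in finish: 22 − 17 = +5 weeks.

5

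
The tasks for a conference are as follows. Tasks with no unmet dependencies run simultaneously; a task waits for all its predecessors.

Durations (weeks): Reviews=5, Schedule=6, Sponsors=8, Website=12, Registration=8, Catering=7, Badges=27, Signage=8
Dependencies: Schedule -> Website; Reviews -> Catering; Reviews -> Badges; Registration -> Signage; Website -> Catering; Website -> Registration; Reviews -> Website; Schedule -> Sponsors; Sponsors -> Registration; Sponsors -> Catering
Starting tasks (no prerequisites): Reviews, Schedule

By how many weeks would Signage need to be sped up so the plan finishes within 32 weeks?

Current finish: 34 weeks; target: 32.
Signage is on every critical path, so each week cut from Signage cuts the finish by one (this holds down to a finish of 32).
Need 34 − 32 = 2 weeks off Signage → Signage becomes 6 weeks, finish becomes 32.

2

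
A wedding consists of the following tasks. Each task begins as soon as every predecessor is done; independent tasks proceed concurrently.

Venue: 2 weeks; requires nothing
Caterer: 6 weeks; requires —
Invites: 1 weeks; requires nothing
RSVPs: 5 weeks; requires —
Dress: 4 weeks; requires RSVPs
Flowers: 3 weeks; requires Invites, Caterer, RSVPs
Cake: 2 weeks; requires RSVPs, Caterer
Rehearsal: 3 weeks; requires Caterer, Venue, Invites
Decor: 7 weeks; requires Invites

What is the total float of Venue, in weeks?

Critical path: Caterer→Flowers = 6+3 = 9, so the finish is 9 weeks.
Venue finishes as early as 2 and must finish by 6.
Slack of Venue = 4 − 0 = 4 weeks.

4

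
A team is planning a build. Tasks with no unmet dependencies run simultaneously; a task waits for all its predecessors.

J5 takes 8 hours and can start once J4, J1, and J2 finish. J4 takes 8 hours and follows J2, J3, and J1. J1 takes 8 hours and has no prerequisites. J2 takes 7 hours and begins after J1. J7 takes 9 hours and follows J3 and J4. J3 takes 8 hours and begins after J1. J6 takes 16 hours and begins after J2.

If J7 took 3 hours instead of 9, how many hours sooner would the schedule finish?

As given, the longest chain is J1→J3→J4→J7 = 8+8+8+9 = 33, so the finish is 33 hours.
J7 lies on that path, so at 3 hours the path becomes 27 hours.
Now J1→J3→J4→J5 = 8+8+8+8 = 32 is longest, so the finish becomes 32 hours.
Change in finish: 32 − 33 = -1 hours.

1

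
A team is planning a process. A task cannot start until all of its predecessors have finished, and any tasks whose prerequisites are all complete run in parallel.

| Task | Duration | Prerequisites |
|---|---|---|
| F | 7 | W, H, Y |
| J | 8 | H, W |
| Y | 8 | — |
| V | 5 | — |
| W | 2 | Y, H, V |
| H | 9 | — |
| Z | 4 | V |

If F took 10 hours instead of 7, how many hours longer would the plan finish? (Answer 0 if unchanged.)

2

Actual critical path: H→W→J = 9+2+8 = 19 ⇒ 19 hours.
F is off the critical path — its longest chain is 18 hours, giving 1 of slack.
The binding chain switches to H→W→F = 9+2+10 = 21; finish 21 hours.
Change in finish: 21 − 19 = +2 hours.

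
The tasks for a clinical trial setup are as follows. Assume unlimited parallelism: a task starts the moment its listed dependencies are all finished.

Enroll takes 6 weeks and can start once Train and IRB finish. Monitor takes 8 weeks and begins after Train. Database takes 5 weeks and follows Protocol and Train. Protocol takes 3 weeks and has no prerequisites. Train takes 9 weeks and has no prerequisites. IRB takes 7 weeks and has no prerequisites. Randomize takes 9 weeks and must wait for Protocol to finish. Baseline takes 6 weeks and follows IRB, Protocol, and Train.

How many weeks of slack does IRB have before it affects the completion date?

4

The longest chain is Train→Monitor = 9+8 = 17; overall finish 17 weeks.
The longest chain containing IRB totals 13 weeks.
So IRB can slip 11 − 7 = 4 weeks.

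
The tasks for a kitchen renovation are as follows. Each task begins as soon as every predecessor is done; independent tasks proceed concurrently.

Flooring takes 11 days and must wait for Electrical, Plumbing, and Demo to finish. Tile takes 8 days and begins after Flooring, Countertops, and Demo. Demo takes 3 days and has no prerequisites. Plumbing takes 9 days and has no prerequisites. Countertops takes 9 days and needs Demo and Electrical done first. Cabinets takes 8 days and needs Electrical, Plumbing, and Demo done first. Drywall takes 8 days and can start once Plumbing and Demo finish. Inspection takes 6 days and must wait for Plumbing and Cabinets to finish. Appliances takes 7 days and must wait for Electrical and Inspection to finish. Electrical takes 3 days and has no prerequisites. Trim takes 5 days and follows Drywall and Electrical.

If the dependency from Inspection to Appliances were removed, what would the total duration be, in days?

Before: longest chain Plumbing→Cabinets→Inspection→Appliances = 9+8+6+7 = 30, finish 30.
Without Inspection→Appliances, Appliances's earliest start moves from 23 to 3.
New critical path: Plumbing→Flooring→Tile = 9+11+8 = 28 ⇒ 28 days.

28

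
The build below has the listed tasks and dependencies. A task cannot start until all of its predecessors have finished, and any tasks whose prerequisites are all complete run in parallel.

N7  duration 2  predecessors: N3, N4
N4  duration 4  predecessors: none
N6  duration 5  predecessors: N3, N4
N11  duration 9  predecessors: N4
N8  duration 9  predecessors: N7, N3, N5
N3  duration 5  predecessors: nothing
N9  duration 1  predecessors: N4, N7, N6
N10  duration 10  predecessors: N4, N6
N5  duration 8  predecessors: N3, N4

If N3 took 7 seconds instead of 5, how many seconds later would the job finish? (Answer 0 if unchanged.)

Actual critical path: N3→N5→N8 = 5+8+9 = 22 ⇒ 22 seconds.
N3 lies on that path, so at 7 seconds the path becomes 24 seconds.
No other chain overtakes it, so the finish is 24 seconds.
Change in finish: 24 − 22 = +2 seconds.

2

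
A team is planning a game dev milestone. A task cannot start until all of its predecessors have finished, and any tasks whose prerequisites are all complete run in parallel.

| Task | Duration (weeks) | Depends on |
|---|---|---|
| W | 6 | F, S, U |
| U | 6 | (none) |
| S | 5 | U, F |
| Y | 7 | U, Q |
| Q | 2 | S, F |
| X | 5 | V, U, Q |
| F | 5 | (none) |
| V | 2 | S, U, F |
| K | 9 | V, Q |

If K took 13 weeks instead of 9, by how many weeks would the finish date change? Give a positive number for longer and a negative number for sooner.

The binding path is U→S→Q→K = 6+5+2+9 = 22; finish at 22 weeks.
K lies on that path, so at 13 weeks the path becomes 26 weeks.
That remains the longest chain; total 26 weeks.
Change in finish: 26 − 22 = +4 weeks.

4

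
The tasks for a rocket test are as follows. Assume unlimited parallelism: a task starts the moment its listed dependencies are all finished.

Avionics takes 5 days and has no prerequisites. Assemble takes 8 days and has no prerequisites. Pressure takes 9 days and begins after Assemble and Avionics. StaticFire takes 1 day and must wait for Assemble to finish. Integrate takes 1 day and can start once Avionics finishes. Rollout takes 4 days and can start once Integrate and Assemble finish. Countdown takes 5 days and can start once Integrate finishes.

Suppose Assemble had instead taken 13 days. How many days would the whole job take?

22

The binding path is Assemble→Pressure = 8+9 = 17; finish at 17 days.
Assemble is on the critical path; changing it to 13 makes that path 22 days.
No other chain overtakes it, so the finish is 22 days.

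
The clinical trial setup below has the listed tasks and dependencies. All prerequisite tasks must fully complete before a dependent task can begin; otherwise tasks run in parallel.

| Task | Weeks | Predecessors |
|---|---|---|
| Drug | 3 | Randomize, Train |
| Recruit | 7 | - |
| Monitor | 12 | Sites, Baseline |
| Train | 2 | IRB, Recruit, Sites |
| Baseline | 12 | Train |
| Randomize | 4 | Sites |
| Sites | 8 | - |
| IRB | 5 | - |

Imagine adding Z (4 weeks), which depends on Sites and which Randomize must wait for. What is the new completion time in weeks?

34

Originally the plan takes 34 weeks.
With Z inserted, Randomize now waits for max(Sites, Z).
New critical path: Sites→Train→Baseline→Monitor = 8+2+12+12 = 34 ⇒ 34 weeks.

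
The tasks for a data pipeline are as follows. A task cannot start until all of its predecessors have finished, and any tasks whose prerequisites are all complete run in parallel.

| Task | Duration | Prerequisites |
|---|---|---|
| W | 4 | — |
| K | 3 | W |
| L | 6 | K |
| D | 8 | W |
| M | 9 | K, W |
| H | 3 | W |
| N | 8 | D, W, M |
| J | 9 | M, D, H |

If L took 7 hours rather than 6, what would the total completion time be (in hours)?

Baseline: W→K→M→J = 4+3+9+9 = 25 → 25 hours.
The longest path through L is only 13 hours, so L has float 12.
That remains the longest chain; total 25 hours.

25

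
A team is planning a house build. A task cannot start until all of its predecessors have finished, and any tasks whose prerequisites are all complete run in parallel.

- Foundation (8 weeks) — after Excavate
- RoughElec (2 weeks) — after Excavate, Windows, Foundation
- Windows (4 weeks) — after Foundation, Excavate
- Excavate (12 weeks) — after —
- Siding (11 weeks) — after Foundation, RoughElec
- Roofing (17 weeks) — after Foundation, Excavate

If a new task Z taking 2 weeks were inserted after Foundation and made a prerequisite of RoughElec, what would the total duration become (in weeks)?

37

Originally the project takes 37 weeks.
With Z inserted, RoughElec now waits for max(Excavate, Windows, Foundation, Z).
New critical path: Excavate→Foundation→Roofing = 12+8+17 = 37 ⇒ 37 weeks.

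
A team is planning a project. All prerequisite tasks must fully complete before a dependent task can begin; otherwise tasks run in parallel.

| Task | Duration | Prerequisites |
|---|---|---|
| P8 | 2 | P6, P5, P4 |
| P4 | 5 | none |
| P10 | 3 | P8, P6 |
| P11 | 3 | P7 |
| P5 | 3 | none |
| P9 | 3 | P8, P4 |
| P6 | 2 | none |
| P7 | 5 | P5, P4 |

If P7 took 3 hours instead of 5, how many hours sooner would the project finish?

2

The binding path is P4→P7→P11 = 5+5+3 = 13; finish at 13 hours.
P7 is on the critical path; changing it to 3 makes that path 11 hours.
The critical path is still P4→P7→P11; finish is now 11 hours.
Change in finish: 11 − 13 = -2 hours.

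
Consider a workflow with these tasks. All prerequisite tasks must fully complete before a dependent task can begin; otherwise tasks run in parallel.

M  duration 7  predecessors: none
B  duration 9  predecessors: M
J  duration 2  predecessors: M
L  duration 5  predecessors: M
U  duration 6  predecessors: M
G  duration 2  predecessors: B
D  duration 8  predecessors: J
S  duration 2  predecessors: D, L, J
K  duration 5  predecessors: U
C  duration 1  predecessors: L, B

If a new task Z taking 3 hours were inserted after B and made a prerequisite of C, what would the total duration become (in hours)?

20

Originally the job takes 19 hours.
With Z inserted, C now waits for max(L, B, Z).
New critical path: M→B→Z→C = 7+9+3+1 = 20 ⇒ 20 hours.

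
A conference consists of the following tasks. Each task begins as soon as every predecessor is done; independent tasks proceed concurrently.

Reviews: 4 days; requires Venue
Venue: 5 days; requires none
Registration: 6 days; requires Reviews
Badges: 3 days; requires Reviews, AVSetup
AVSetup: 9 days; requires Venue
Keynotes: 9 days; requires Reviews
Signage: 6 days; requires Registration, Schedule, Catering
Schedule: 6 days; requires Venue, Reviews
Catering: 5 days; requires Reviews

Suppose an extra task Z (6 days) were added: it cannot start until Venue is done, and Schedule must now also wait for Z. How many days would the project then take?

23

Originally the project takes 21 days.
With Z inserted, Schedule now waits for max(Venue, Reviews, Z).
New critical path: Venue→Z→Schedule→Signage = 5+6+6+6 = 23 ⇒ 23 days.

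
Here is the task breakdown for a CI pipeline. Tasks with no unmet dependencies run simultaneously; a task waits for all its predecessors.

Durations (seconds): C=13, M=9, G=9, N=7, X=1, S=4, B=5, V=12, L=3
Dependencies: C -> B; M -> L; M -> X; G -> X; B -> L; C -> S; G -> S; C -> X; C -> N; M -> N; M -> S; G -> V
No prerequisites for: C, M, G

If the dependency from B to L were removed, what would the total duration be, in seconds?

21

Before: longest chain C→B→L = 13+5+3 = 21, finish 21.
Without B→L, L's earliest start moves from 18 to 9.
After: G→V = 9+12 = 21 → 21 seconds.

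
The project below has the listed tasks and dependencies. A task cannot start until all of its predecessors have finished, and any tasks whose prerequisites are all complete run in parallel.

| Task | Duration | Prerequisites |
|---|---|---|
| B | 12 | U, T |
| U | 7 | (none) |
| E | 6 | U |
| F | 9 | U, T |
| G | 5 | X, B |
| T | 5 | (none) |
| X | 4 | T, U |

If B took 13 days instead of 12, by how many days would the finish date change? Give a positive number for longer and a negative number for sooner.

1

The binding path is U→B→G = 7+12+5 = 24; finish at 24 days.
B lies on that path, so at 13 days the path becomes 25 days.
The critical path is still U→B→G; finish is now 25 days.
Change in finish: 25 − 24 = +1 days.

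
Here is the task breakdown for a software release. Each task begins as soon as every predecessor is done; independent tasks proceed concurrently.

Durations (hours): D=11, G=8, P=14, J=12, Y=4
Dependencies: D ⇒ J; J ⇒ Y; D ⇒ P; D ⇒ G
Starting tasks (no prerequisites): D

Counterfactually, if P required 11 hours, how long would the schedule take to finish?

27

Baseline: D→J→Y = 11+12+4 = 27 → 27 hours.
P is off the critical path — its longest chain is 25 hours, giving 2 of slack.
That remains the longest chain; total 27 hours.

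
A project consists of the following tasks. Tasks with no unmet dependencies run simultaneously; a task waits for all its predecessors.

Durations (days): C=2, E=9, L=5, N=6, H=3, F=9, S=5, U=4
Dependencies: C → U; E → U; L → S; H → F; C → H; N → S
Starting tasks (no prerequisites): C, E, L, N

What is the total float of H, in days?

The longest chain is C→H→F = 2+3+9 = 14; overall finish 14 days.
The longest chain containing H totals 14 days.
Float = 14 − 14 = 0.

0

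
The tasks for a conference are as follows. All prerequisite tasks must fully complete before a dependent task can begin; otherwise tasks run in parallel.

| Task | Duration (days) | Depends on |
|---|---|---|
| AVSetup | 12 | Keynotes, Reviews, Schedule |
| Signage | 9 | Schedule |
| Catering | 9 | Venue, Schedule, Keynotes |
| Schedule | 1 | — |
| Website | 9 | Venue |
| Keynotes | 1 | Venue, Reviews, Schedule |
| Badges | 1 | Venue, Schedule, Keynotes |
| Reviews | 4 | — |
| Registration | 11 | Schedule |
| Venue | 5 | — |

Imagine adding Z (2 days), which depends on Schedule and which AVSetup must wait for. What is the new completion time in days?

18

Originally the project takes 18 days.
With Z inserted, AVSetup now waits for max(Keynotes, Reviews, Schedule, Z).
New critical path: Venue→Keynotes→AVSetup = 5+1+12 = 18 ⇒ 18 days.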